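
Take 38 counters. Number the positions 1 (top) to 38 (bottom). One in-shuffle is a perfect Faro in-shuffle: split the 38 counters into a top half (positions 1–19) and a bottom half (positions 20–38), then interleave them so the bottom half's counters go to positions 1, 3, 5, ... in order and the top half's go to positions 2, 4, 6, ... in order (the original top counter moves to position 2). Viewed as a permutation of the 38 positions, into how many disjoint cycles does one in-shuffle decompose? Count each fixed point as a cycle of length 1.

Trace each unvisited position around until it returns:
(1 2 4 8 16 32 ... len 12) (3 6 12 24 9 18 ... len 12) (7 14 28 17 34 29 ... len 12) (13 26)
4 cycles in total.

4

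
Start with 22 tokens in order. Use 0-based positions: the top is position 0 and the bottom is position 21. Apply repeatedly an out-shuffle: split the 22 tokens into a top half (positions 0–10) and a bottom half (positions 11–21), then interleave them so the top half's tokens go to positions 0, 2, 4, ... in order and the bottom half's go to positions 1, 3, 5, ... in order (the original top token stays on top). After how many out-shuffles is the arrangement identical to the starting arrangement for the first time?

The out-shuffle permutes the 22 positions with cycle lengths [1, 1, 2, 3, 3, 6, 6].
Every token is home exactly when every cycle has completed a whole number of laps, i.e. after lcm(1, 2, 3, 6) = 6 out-shuffles.

6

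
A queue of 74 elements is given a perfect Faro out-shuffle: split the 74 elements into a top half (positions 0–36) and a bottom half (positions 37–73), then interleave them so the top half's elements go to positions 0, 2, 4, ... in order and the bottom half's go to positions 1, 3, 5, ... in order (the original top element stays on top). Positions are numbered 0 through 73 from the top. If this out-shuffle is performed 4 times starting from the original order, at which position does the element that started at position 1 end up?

Track the element's position through each out-shuffle:
1 → 2 → 4 → 8 → 16

16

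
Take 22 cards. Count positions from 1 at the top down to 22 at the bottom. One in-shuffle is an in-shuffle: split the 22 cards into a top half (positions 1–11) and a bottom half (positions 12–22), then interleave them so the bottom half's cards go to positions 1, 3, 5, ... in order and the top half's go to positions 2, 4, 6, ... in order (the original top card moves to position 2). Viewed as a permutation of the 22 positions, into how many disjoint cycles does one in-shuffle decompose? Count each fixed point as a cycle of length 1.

Trace each unvisited position around until it returns:
(1 2 4 8 16 9 ... len 11) (5 10 20 17 11 22 ... len 11)
2 cycles in total.

2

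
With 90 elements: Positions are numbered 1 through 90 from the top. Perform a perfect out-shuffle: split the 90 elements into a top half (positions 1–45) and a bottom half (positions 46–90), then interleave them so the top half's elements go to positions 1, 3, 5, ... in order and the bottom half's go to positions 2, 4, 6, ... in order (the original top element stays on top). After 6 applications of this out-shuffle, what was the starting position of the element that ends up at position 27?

Work backwards from position 27, undoing one out-shuffle at a time:
27 ← 14 ← 52 ← 71 ← 36 ← 63 ← 32
So the element now at position 27 started at position 32.

32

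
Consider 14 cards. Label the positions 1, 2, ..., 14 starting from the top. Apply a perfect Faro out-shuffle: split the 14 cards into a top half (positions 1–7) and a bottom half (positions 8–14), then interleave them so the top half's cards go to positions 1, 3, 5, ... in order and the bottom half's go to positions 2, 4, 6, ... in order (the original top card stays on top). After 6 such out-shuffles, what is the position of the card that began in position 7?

Track the card's position through each out-shuffle:
7 → 13 → 12 → 10 → 6 → 11 → 8

8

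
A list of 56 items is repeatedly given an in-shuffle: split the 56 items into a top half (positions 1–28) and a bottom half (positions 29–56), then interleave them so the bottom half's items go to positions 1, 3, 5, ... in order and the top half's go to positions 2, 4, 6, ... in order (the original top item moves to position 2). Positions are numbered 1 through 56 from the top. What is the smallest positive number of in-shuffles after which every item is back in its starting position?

The in-shuffle permutes the 56 positions with cycle lengths [2, 18, 18, 18].
Every item is home exactly when every cycle has completed a whole number of laps, i.e. after lcm(2, 18) = 18 in-shuffles.

18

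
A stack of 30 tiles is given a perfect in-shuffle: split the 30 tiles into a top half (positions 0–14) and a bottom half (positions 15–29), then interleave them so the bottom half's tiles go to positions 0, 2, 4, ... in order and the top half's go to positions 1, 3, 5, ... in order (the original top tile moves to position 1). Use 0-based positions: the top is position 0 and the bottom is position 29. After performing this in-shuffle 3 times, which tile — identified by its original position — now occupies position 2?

Work backwards from position 2, undoing one in-shuffle at a time:
2 ← 16 ← 23 ← 11
So the tile now at position 2 started at position 11.

11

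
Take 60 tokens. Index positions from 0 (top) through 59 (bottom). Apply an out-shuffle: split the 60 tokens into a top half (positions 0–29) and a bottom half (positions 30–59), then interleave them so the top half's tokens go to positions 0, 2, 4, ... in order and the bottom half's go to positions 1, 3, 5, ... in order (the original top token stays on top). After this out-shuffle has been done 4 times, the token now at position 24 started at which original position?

31

Work backwards from position 24, undoing one out-shuffle at a time:
24 ← 12 ← 6 ← 3 ← 31
So the token now at position 24 started at position 31.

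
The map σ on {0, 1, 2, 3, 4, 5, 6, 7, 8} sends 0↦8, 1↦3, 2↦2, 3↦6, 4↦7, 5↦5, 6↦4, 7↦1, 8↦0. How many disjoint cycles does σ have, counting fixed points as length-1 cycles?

Cycle decomposition: (0 8) (1 3 6 4 7) (2) (5).
4 cycles.

4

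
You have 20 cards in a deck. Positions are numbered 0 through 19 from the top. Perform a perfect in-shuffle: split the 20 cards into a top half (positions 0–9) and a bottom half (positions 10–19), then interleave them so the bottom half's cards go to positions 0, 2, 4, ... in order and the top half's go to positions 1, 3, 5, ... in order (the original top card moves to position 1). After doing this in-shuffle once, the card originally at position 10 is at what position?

0

Track the card's position through each in-shuffle:
10 → 0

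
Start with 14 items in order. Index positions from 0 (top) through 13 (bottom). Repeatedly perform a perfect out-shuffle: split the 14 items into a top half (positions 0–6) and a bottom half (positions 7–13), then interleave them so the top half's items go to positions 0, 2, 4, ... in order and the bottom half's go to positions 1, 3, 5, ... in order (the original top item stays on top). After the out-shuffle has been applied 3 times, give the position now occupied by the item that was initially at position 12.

Track the item's position through each out-shuffle:
12 → 11 → 9 → 5

5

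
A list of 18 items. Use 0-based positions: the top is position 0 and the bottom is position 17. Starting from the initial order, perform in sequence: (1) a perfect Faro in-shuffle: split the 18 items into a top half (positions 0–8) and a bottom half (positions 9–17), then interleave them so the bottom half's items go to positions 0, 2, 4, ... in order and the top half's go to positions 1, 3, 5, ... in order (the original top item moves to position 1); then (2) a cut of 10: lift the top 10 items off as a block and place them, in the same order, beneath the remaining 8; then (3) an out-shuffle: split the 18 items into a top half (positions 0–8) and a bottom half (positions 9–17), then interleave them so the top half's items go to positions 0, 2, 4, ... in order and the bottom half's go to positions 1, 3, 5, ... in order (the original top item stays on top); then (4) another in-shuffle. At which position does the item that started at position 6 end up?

13

Track the item from position 6 forward through each operation:
  after op 1 (in-shuffle): 6 → 13
  after op 2 (cut 10): 13 → 3
  after op 3 (out-shuffle): 3 → 6
  after op 4 (in-shuffle): 6 → 13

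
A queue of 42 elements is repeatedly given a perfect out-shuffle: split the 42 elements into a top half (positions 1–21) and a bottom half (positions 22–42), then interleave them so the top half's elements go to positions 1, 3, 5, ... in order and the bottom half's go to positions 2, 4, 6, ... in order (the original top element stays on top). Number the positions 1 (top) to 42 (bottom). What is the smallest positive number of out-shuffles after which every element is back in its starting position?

20

The out-shuffle permutes the 42 positions with cycle lengths [1, 1, 20, 20].
Every element is home exactly when every cycle has completed a whole number of laps, i.e. after lcm(1, 20) = 20 out-shuffles.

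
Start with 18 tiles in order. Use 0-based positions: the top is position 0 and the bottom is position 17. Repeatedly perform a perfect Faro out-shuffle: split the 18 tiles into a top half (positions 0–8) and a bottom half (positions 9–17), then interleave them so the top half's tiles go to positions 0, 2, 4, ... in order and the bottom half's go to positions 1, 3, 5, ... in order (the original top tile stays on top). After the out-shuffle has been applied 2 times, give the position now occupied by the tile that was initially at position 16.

13

Track the tile's position through each out-shuffle:
16 → 15 → 13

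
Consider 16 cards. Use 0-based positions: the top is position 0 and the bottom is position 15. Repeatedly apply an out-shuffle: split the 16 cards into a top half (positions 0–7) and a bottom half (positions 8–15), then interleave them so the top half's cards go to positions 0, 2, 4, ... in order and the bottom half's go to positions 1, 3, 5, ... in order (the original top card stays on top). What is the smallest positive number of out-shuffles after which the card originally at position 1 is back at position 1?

Follow position 1 under repeated out-shuffles:
1 → 2 → 4 → 8 → 1
It first returns after 4 out-shuffles.

4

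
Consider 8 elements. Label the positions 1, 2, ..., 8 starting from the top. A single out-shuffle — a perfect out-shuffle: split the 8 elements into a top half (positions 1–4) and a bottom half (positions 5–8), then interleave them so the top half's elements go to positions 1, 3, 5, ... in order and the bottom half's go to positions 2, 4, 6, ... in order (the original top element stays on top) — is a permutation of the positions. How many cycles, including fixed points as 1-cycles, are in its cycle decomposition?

4

Trace each unvisited position around until it returns:
(1) (2 3 5) (4 7 6) (8)
4 cycles in total.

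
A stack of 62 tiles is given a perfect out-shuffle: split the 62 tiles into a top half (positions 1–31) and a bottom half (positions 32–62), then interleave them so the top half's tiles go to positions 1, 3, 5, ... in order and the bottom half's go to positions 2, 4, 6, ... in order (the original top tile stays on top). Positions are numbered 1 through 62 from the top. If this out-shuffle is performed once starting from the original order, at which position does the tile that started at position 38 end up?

14

Track the tile's position through each out-shuffle:
38 → 14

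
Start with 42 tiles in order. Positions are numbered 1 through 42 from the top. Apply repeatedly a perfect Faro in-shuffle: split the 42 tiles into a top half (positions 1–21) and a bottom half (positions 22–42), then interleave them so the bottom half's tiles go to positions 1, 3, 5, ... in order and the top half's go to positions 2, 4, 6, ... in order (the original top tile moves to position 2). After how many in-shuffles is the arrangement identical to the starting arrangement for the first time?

The in-shuffle permutes the 42 positions with cycle lengths [14, 14, 14].
Every tile is home exactly when every cycle has completed a whole number of laps, i.e. after lcm(14) = 14 in-shuffles.

14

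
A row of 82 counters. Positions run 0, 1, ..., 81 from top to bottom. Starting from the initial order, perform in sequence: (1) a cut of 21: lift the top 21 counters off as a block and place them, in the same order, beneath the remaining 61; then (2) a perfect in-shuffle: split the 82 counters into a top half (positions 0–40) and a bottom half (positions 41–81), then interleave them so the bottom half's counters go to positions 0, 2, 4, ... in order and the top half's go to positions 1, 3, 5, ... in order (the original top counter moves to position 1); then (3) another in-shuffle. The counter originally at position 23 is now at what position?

Track the counter from position 23 forward through each operation:
  after op 1 (cut 21): 23 → 2
  after op 2 (in-shuffle): 2 → 5
  after op 3 (in-shuffle): 5 → 11

11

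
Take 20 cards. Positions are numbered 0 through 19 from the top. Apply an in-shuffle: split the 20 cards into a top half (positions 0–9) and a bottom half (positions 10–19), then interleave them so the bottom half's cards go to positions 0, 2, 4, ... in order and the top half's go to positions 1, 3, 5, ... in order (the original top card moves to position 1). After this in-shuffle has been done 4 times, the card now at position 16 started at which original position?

4

Work backwards from position 16, undoing one in-shuffle at a time:
16 ← 18 ← 19 ← 9 ← 4
So the card now at position 16 started at position 4.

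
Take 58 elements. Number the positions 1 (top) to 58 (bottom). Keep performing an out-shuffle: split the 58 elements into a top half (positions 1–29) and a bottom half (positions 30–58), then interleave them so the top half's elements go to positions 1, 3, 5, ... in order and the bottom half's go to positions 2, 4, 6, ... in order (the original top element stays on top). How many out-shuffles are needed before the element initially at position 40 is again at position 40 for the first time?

18

Follow position 40 under repeated out-shuffles:
40 → 22 → 43 → 28 → 55 → 52 → 46 → 34 → 10 → 19 → 37 → 16 → 31 → 4 → 7 → 13 → 25 → 49 → 40
It first returns after 18 out-shuffles.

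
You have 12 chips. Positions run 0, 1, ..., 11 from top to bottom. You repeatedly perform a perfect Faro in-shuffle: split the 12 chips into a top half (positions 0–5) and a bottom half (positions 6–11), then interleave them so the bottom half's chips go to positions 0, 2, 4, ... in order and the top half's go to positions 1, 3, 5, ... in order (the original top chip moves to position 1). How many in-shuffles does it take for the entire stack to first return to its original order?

The in-shuffle permutes the 12 positions with cycle lengths [12].
Every chip is home exactly when every cycle has completed a whole number of laps, i.e. after lcm(12) = 12 in-shuffles.

12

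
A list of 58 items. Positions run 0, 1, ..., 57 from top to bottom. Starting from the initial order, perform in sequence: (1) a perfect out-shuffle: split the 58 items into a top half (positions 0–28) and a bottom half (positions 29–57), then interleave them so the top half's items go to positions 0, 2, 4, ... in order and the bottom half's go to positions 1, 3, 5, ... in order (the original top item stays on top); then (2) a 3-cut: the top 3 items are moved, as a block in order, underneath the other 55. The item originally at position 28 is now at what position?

Track the item from position 28 forward through each operation:
  after op 1 (out-shuffle): 28 → 56
  after op 2 (cut 3): 56 → 53

53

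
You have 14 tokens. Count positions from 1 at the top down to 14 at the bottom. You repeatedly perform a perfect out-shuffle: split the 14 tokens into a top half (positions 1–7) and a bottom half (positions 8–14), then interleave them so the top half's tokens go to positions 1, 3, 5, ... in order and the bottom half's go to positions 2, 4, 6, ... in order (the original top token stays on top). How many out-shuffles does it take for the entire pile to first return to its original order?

12

The out-shuffle permutes the 14 positions with cycle lengths [1, 1, 12].
Every token is home exactly when every cycle has completed a whole number of laps, i.e. after lcm(1, 12) = 12 out-shuffles.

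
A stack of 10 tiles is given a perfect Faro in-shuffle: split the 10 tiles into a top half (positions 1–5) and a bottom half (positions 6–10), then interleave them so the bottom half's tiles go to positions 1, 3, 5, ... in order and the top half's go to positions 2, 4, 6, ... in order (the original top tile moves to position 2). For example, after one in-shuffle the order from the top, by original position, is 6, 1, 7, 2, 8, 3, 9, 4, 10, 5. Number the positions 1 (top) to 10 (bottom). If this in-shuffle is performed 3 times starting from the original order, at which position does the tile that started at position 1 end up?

Track the tile's position through each in-shuffle:
1 → 2 → 4 → 8

8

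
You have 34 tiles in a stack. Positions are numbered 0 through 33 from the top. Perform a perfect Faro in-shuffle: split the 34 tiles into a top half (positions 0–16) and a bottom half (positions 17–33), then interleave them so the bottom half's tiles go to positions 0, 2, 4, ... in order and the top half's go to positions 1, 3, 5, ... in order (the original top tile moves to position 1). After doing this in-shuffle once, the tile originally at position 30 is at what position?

26

Track the tile's position through each in-shuffle:
30 → 26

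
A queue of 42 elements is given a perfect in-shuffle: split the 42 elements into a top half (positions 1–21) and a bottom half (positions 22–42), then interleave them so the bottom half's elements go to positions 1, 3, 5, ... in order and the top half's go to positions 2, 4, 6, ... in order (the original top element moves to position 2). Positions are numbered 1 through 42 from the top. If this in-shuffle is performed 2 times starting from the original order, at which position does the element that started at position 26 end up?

Track the element's position through each in-shuffle:
26 → 9 → 18

18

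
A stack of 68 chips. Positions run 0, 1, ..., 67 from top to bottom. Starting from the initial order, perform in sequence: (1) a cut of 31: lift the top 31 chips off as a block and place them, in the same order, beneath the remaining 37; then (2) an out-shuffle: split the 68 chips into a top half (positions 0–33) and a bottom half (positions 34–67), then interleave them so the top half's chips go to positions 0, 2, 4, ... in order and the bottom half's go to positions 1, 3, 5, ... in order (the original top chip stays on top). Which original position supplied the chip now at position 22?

Undo the operations in reverse order, starting from position 22:
  undo op 2 (out-shuffle, from top half): 22 ← 11
  undo op 1 (cut 31): 11 ← 42
So the chip at position 22 came from original position 42.

42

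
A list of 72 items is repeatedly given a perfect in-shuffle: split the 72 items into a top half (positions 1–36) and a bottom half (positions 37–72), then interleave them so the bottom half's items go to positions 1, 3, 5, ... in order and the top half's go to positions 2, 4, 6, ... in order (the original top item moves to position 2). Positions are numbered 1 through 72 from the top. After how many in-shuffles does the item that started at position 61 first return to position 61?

9

Follow position 61 under repeated in-shuffles:
61 → 49 → 25 → 50 → 27 → 54 → 35 → 70 → 67 → 61
It first returns after 9 in-shuffles.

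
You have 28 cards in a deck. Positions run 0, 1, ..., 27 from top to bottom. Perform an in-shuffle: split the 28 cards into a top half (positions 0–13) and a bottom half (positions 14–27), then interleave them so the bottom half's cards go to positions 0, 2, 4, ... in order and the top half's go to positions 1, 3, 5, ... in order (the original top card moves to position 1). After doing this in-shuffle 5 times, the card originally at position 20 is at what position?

4

Track the card's position through each in-shuffle:
20 → 12 → 25 → 22 → 16 → 4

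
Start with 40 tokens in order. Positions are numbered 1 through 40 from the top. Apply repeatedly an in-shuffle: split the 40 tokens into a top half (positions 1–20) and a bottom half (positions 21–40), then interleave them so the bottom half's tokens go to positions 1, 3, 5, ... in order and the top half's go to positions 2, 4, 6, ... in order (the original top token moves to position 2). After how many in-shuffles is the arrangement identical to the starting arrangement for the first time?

20

The in-shuffle permutes the 40 positions with cycle lengths [20, 20].
Every token is home exactly when every cycle has completed a whole number of laps, i.e. after lcm(20) = 20 in-shuffles.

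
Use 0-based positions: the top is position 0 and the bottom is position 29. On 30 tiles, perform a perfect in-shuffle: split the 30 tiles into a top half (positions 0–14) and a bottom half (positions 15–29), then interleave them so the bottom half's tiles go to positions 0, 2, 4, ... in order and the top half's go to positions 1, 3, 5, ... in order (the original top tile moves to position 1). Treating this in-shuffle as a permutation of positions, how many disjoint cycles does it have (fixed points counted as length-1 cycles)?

Trace each unvisited position around until it returns:
(0 1 3 7 15) (2 5 11 23 16) (4 9 19 8 17) (6 13 27 24 18) (10 21 12 25 20) (14 29 28 26 22)
6 cycles in total.

6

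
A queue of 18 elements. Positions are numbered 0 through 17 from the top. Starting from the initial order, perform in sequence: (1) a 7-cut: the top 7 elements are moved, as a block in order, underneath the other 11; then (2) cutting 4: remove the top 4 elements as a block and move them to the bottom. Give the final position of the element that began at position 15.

4

Track the element from position 15 forward through each operation:
  after op 1 (cut 7): 15 → 8
  after op 2 (cut 4): 8 → 4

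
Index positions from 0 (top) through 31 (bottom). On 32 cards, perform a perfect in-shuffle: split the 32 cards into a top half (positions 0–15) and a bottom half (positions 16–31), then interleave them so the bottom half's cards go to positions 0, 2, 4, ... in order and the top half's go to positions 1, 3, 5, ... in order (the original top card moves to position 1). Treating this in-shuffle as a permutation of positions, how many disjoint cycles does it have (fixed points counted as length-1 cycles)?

Trace each unvisited position around until it returns:
(0 1 3 7 15 31 30 28 24 16) (2 5 11 23 14 29 26 20 8 17) (4 9 19 6 13 27 22 12 25 18) (10 21)
4 cycles in total.

4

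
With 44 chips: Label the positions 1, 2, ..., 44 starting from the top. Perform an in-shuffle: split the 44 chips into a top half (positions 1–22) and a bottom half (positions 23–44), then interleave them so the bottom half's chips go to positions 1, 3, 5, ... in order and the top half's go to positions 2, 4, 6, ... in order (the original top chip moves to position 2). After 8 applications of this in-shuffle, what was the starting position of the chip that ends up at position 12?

12

Work backwards from position 12, undoing one in-shuffle at a time:
12 ← 6 ← 3 ← 24 ← 12 ← 6 ← 3 ← 24 ← 12
So the chip now at position 12 started at position 12.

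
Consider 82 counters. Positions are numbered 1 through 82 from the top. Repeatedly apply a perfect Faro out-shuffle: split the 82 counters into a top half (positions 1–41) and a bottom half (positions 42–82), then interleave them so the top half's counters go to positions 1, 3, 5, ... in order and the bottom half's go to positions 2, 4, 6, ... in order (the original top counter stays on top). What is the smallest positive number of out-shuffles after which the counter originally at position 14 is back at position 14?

54

Follow position 14 under repeated out-shuffles:
14 → 27 → 53 → 24 → 47 → 12 → 23 → 45 → ... → 14 (length 54)
It first returns after 54 out-shuffles.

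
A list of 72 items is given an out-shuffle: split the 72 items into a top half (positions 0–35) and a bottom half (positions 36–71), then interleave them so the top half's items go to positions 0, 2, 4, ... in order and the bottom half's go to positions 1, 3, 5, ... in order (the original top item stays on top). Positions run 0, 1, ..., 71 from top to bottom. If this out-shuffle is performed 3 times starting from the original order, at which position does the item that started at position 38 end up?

Track the item's position through each out-shuffle:
38 → 5 → 10 → 20

20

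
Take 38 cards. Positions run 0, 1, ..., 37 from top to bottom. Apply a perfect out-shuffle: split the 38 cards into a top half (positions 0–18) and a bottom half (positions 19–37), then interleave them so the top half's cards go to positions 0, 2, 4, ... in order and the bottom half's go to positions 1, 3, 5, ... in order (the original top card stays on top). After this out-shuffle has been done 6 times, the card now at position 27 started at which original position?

1

Work backwards from position 27, undoing one out-shuffle at a time:
27 ← 32 ← 16 ← 8 ← 4 ← 2 ← 1
So the card now at position 27 started at position 1.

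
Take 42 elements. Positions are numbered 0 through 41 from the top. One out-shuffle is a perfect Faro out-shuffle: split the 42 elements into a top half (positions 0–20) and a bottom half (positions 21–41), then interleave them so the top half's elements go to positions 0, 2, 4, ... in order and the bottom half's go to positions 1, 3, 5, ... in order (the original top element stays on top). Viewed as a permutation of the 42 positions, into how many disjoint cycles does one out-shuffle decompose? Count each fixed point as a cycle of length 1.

4

Trace each unvisited position around until it returns:
(0) (1 2 4 8 16 32 ... len 20) (3 6 12 24 7 14 ... len 20) (41)
4 cycles in total.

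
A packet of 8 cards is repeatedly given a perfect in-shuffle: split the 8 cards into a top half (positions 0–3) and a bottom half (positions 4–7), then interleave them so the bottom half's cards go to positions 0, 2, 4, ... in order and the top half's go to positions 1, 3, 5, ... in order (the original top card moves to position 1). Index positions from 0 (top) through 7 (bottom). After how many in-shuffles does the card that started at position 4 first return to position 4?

Follow position 4 under repeated in-shuffles:
4 → 0 → 1 → 3 → 7 → 6 → 4
It first returns after 6 in-shuffles.

6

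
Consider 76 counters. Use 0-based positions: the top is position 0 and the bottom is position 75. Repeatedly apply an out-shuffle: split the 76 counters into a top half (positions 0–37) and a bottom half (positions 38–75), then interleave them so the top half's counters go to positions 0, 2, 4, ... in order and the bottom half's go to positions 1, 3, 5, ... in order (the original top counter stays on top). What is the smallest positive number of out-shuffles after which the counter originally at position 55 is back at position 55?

4

Follow position 55 under repeated out-shuffles:
55 → 35 → 70 → 65 → 55
It first returns after 4 out-shuffles.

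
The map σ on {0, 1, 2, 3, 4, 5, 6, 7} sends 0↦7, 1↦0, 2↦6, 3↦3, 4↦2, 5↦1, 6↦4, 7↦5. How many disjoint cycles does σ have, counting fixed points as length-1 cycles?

3

Cycle decomposition: (0 7 5 1) (2 6 4) (3).
3 cycles.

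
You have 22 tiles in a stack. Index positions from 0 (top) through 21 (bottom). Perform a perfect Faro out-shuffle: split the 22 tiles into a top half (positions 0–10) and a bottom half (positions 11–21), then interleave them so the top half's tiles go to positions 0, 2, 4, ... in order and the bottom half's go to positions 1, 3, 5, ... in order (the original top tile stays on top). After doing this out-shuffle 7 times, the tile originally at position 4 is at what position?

8

Track the tile's position through each out-shuffle:
4 → 8 → 16 → 11 → 1 → 2 → 4 → 8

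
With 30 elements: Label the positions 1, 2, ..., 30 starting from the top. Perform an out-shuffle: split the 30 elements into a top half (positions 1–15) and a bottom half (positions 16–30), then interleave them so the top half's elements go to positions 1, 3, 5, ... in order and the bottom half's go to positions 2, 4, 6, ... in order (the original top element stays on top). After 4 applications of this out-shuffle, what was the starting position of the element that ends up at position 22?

Work backwards from position 22, undoing one out-shuffle at a time:
22 ← 26 ← 28 ← 29 ← 15
So the element now at position 22 started at position 15.

15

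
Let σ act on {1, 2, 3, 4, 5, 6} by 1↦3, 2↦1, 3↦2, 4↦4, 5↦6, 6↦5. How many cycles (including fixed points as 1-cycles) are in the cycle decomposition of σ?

3

Cycle decomposition: (1 3 2) (4) (5 6).
3 cycles.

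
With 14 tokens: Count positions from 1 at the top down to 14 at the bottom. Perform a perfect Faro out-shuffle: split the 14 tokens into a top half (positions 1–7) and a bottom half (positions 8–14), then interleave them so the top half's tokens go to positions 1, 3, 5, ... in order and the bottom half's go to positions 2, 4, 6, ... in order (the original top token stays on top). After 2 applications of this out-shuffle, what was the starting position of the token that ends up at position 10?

13

Work backwards from position 10, undoing one out-shuffle at a time:
10 ← 12 ← 13
So the token now at position 10 started at position 13.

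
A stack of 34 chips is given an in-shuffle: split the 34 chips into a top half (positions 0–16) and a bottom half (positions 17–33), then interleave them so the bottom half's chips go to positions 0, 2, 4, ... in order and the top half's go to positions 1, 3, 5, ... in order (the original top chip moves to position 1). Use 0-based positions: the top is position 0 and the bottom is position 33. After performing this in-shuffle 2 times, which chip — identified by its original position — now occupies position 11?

Work backwards from position 11, undoing one in-shuffle at a time:
11 ← 5 ← 2
So the chip now at position 11 started at position 2.

2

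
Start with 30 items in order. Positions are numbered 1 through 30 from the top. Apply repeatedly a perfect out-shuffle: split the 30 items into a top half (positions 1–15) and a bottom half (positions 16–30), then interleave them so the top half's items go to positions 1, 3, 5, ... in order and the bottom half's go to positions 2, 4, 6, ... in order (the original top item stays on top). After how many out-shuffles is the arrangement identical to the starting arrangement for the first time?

28

The out-shuffle permutes the 30 positions with cycle lengths [1, 1, 28].
Every item is home exactly when every cycle has completed a whole number of laps, i.e. after lcm(1, 28) = 28 out-shuffles.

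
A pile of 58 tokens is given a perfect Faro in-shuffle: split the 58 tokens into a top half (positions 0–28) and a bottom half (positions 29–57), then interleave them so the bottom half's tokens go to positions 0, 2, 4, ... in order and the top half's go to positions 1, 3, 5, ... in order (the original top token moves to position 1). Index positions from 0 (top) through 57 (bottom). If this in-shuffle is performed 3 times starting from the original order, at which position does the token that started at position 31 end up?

Track the token's position through each in-shuffle:
31 → 4 → 9 → 19

19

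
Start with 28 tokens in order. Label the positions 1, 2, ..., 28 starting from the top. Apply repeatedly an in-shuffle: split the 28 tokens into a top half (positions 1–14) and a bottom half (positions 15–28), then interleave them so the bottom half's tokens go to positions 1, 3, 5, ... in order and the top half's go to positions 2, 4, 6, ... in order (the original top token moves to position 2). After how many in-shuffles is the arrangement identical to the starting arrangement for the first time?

The in-shuffle permutes the 28 positions with cycle lengths [28].
Every token is home exactly when every cycle has completed a whole number of laps, i.e. after lcm(28) = 28 in-shuffles.

28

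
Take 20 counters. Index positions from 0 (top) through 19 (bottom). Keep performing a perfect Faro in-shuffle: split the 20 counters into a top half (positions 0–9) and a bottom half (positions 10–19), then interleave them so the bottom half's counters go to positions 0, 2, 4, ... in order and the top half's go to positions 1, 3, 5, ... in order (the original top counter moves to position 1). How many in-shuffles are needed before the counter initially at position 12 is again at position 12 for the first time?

Follow position 12 under repeated in-shuffles:
12 → 4 → 9 → 19 → 18 → 16 → 12
It first returns after 6 in-shuffles.

6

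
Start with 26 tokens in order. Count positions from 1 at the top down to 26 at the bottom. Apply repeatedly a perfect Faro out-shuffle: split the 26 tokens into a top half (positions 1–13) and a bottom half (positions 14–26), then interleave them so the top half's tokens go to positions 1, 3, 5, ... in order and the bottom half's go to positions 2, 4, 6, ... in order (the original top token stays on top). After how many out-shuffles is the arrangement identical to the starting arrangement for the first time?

20

The out-shuffle permutes the 26 positions with cycle lengths [1, 1, 4, 20].
Every token is home exactly when every cycle has completed a whole number of laps, i.e. after lcm(1, 4, 20) = 20 out-shuffles.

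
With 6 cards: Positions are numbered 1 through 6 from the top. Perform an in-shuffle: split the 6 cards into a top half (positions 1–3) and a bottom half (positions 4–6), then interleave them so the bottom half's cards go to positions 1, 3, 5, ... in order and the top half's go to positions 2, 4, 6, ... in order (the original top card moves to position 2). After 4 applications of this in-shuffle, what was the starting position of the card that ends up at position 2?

1

Work backwards from position 2, undoing one in-shuffle at a time:
2 ← 1 ← 4 ← 2 ← 1
So the card now at position 2 started at position 1.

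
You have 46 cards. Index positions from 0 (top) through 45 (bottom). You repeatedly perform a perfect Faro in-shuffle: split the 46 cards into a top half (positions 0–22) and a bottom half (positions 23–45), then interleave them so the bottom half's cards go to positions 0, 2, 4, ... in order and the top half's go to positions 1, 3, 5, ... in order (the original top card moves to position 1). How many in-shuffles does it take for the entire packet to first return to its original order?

23

The in-shuffle permutes the 46 positions with cycle lengths [23, 23].
Every card is home exactly when every cycle has completed a whole number of laps, i.e. after lcm(23) = 23 in-shuffles.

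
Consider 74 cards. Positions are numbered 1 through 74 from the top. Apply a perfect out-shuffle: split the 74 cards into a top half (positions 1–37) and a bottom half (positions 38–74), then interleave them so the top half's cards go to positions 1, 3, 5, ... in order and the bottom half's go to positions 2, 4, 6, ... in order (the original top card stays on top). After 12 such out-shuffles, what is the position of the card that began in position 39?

13

Track the card's position through each out-shuffle:
39 → 4 → 7 → 13 → 25 → 49 → 24 → 47 → 20 → 39 → 4 → 7 → 13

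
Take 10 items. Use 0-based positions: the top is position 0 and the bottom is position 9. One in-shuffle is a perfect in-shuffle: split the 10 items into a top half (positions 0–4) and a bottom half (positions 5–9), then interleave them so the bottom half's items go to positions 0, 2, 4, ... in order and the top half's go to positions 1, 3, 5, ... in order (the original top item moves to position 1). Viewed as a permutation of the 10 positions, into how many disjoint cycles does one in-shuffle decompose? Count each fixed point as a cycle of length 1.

Trace each unvisited position around until it returns:
(0 1 3 7 4 9 8 6 2 5)
1 cycle in total.

1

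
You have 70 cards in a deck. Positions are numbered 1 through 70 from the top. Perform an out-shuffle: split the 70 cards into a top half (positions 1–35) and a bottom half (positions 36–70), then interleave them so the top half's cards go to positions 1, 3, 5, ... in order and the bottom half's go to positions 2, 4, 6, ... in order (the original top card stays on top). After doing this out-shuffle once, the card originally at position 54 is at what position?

Track the card's position through each out-shuffle:
54 → 38

38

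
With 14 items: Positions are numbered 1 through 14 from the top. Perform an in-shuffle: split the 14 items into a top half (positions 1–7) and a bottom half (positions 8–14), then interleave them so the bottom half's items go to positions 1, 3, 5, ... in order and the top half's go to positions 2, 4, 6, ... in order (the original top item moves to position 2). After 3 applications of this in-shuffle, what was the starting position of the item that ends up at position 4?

8

Work backwards from position 4, undoing one in-shuffle at a time:
4 ← 2 ← 1 ← 8
So the item now at position 4 started at position 8.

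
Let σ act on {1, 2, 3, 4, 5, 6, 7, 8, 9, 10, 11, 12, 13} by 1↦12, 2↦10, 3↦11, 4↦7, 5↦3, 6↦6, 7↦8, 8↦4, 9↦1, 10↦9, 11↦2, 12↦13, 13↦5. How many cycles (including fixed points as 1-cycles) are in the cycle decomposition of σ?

Cycle decomposition: (1 12 13 5 3 11 2 10 9) (4 7 8) (6).
3 cycles.

3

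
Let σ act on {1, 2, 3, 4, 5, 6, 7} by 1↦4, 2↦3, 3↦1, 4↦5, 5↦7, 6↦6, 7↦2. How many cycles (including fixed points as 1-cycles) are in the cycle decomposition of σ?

2

Cycle decomposition: (1 4 5 7 2 3) (6).
2 cycles.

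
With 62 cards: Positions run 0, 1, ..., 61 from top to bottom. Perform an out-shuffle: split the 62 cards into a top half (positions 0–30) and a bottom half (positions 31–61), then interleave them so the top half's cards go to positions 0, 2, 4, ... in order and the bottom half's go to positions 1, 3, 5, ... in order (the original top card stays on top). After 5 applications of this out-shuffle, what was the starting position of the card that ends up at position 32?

Work backwards from position 32, undoing one out-shuffle at a time:
32 ← 16 ← 8 ← 4 ← 2 ← 1
So the card now at position 32 started at position 1.

1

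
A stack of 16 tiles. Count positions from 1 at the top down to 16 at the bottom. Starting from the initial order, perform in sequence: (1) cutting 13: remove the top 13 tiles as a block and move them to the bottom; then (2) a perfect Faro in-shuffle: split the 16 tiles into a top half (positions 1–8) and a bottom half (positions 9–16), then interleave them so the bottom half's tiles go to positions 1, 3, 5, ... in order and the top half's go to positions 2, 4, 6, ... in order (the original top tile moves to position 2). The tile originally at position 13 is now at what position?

Track the tile from position 13 forward through each operation:
  after op 1 (cut 13): 13 → 16
  after op 2 (in-shuffle): 16 → 15

15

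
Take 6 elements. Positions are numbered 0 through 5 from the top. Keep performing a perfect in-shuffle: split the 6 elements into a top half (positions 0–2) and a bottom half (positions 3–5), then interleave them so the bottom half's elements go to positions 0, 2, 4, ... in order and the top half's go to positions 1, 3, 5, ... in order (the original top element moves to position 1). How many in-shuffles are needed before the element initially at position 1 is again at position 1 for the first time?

3

Follow position 1 under repeated in-shuffles:
1 → 3 → 0 → 1
It first returns after 3 in-shuffles.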